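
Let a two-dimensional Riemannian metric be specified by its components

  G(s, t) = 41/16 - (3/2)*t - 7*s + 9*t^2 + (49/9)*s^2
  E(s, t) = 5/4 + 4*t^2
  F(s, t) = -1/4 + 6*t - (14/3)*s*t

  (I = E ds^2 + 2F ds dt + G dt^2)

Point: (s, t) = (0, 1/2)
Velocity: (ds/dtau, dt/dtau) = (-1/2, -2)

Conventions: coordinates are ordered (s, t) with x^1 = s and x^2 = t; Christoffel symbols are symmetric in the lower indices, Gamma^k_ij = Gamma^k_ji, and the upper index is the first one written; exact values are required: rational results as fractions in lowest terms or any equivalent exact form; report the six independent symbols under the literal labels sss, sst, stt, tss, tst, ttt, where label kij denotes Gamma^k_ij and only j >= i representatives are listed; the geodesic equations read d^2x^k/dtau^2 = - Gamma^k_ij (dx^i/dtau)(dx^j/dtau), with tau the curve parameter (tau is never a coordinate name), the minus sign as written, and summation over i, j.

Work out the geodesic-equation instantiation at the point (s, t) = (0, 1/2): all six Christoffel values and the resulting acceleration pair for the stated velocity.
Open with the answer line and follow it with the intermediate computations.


Answer: Gamma_sss = 2288/303, Gamma_sst = 1136/101, Gamma_stt = 1810/101, Gamma_tss = -624/101, Gamma_tst = -856/101, Gamma_ttt = -1132/101; accelerations (d^2s/dtau^2, d^2t/dtau^2) = (-29108/303, 6396/101)

E = 9/4, F = 11/4, G = 65/16 at the point
E_s = 0, E_t = 4, F_s = -7/3, F_t = 6, G_s = -7, G_t = 15/2
EG - F^2 = 101/64;  g^inv = (64/101) * [[65/16, -11/4], [-11/4, 9/4]]
first-kind symbols [ij,l] = (1/2)(d_i g_jl + d_j g_il - d_l g_ij): [ss,s] = E_s/2 = 0, [ss,t] = F_s - E_t/2 = -13/3, [st,s] = E_t/2 = 2, [st,t] = G_s/2 = -7/2, [tt,s] = F_t - G_s/2 = 19/2, [tt,t] = G_t/2 = 15/4
Gamma^s_ij = (G*[ij,s] - F*[ij,t])/(EG - F^2), Gamma^t_ij = (E*[ij,t] - F*[ij,s])/(EG - F^2)
Gamma_sss = 2288/303, Gamma_sst = 1136/101, Gamma_stt = 1810/101, Gamma_tss = -624/101, Gamma_tst = -856/101, Gamma_ttt = -1132/101
d^2s/dtau^2 = -(Gamma_sss*(-1/2)^2 + 2*Gamma_sst*(-1/2)*(-2) + Gamma_stt*(-2)^2) = -29108/303
d^2t/dtau^2 = -(Gamma_tss*(-1/2)^2 + 2*Gamma_tst*(-1/2)*(-2) + Gamma_ttt*(-2)^2) = 6396/101


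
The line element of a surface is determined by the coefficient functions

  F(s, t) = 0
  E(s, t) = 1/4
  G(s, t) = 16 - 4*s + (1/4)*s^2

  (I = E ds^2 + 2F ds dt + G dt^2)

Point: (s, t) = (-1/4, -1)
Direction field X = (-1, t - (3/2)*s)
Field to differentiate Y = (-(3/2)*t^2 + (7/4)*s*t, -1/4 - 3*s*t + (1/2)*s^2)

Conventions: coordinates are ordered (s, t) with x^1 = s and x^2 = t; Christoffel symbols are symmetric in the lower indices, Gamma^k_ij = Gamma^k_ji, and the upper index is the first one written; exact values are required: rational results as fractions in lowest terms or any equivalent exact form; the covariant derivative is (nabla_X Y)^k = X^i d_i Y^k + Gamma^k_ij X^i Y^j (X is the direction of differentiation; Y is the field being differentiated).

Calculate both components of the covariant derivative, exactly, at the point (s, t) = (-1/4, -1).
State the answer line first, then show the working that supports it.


Answer: (nabla_X Y)^s = 5267/1024, (nabla_X Y)^t = -41/12

E = 1/4, F = 0, G = 1089/64 at the point
E_s = 0, E_t = 0, F_s = 0, F_t = 0, G_s = -33/8, G_t = 0
EG - F^2 = 1089/256;  g^inv = (256/1089) * [[1089/64, 0], [0, 1/4]]
first-kind symbols [ij,l] = (1/2)(d_i g_jl + d_j g_il - d_l g_ij): [ss,s] = E_s/2 = 0, [ss,t] = F_s - E_t/2 = 0, [st,s] = E_t/2 = 0, [st,t] = G_s/2 = -33/16, [tt,s] = F_t - G_s/2 = 33/16, [tt,t] = G_t/2 = 0
Gamma^s_ij = (G*[ij,s] - F*[ij,t])/(EG - F^2), Gamma^t_ij = (E*[ij,t] - F*[ij,s])/(EG - F^2)
Gamma_sss = 0, Gamma_sst = 0, Gamma_stt = 33/4, Gamma_tss = 0, Gamma_tst = -4/33, Gamma_ttt = 0
X = (-1, -5/8), Y = (-17/16, -31/32) at the point


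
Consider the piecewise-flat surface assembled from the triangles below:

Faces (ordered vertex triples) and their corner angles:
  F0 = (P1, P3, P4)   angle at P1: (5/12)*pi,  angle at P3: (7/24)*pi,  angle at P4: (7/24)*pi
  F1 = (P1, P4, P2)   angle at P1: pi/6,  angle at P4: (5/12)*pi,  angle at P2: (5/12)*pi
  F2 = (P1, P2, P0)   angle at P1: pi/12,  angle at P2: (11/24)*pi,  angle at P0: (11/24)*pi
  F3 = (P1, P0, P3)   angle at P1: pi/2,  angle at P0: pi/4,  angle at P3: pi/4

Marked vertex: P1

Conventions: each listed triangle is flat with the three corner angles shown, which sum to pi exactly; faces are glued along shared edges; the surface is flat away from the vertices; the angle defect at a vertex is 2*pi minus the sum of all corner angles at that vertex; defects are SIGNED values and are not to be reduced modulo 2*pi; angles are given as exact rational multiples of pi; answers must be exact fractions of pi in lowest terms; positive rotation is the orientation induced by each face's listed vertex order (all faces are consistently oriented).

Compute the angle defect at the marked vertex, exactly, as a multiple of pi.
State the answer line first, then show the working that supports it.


Answer: defect(P1) = (5/6)*pi

Sum of corner angles at P1: (7/6)*pi
defect = 2*pi - (7/6)*pi


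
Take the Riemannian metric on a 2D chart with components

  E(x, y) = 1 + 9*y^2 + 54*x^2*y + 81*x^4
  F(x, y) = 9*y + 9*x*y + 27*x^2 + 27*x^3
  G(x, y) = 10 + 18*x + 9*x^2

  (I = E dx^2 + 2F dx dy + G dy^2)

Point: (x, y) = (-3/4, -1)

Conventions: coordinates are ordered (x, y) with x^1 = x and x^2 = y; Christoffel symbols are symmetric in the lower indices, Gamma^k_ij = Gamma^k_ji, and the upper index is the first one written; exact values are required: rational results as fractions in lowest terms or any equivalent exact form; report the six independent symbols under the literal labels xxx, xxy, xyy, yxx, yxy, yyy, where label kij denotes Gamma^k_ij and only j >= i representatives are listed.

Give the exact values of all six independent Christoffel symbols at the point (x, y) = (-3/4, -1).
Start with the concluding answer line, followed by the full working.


Answer: Gamma_xxx = -7128/1489, Gamma_xxy = 1584/1489, Gamma_xyy = 0, Gamma_yxx = -2592/1489, Gamma_yxy = 576/1489, Gamma_yyy = 0

E = 1345/256, F = 99/64, G = 25/16 at the point
E_x = -891/16, E_y = 99/8, F_x = -63/16, F_y = 9/4, G_x = 9/2, G_y = 0
EG - F^2 = 1489/256;  g^inv = (256/1489) * [[25/16, -99/64], [-99/64, 1345/256]]
first-kind symbols [ij,l] = (1/2)(d_i g_jl + d_j g_il - d_l g_ij): [xx,x] = E_x/2 = -891/32, [xx,y] = F_x - E_y/2 = -81/8, [xy,x] = E_y/2 = 99/16, [xy,y] = G_x/2 = 9/4, [yy,x] = F_y - G_x/2 = 0, [yy,y] = G_y/2 = 0
Gamma^x_ij = (G*[ij,x] - F*[ij,y])/(EG - F^2), Gamma^y_ij = (E*[ij,y] - F*[ij,x])/(EG - F^2)


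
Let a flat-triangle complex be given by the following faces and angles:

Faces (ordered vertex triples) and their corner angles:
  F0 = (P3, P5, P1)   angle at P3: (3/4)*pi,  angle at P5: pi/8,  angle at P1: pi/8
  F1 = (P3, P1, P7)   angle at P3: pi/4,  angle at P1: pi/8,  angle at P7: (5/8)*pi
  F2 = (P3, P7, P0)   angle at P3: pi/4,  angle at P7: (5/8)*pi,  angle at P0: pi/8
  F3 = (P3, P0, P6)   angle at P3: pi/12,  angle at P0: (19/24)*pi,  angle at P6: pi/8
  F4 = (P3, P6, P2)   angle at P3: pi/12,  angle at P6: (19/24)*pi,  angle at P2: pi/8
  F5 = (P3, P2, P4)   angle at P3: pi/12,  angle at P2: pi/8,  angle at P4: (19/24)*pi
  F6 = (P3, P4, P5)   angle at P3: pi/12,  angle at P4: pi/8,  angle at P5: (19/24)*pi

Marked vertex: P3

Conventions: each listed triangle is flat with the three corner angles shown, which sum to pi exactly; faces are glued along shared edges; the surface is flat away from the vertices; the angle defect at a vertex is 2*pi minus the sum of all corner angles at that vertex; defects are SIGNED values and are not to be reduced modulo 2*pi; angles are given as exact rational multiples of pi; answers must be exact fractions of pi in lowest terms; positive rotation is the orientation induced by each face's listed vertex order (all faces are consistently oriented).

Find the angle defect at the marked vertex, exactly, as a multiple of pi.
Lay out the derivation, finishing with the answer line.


Sum of corner angles at P3: (19/12)*pi
defect = 2*pi - (19/12)*pi

Answer: defect(P3) = (5/12)*pi


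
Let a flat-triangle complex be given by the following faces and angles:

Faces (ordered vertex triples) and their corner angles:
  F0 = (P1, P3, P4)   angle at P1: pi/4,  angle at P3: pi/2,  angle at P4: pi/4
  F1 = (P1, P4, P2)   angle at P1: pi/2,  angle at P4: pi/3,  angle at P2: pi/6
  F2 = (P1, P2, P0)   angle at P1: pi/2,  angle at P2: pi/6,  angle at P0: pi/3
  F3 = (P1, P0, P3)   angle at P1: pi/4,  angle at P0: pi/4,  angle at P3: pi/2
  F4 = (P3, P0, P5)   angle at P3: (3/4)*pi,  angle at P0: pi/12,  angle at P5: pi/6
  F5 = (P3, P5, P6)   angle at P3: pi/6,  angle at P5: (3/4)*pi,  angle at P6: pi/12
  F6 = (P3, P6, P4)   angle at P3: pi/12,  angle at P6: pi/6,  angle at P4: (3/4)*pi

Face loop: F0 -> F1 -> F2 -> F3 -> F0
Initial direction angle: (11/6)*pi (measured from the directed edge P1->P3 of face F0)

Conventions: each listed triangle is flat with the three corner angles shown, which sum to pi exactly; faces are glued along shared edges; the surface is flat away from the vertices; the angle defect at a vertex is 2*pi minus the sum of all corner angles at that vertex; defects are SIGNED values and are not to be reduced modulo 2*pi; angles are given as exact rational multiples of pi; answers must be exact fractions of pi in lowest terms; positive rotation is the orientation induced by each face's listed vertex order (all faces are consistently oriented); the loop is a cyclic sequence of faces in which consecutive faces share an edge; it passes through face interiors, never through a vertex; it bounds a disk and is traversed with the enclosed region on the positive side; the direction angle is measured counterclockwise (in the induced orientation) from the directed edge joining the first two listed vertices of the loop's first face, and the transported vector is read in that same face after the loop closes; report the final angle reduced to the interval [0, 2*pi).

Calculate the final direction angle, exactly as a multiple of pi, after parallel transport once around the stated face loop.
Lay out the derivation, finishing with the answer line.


enclosed vertex P1: corner angles sum to (3/2)*pi, defect = 2*pi - (3/2)*pi = pi/2
summing the enclosed defects onto the initial angle, mod 2*pi in the induced orientation:
final angle = (11/6)*pi + pi/2 = pi/3 (mod 2*pi)

Answer: final direction angle = pi/3


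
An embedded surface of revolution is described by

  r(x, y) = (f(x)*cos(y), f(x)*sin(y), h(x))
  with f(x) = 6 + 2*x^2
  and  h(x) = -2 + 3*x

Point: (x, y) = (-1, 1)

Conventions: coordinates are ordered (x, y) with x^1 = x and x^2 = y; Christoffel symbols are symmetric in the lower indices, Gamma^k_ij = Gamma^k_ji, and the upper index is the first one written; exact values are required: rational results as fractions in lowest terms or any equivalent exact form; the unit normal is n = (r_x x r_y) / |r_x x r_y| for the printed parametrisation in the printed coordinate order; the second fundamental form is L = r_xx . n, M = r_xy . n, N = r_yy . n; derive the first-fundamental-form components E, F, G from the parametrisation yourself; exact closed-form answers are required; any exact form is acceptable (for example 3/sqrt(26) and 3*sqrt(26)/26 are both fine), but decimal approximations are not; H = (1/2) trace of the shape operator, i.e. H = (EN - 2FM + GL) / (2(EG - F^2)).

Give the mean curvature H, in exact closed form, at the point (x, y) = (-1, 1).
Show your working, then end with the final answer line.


f = 8, f' = -4, f'' = 4, h' = 3, h'' = 0
E = 25, F = 0, G = 64; answer radicand W^2 = 25
unnormalised second-form numerators: l = -12, m = 0, n = 24; L = l/sqrt(25), and similarly M = m/sqrt(W^2), N = n/sqrt(W^2)
H = (E*n - 2*F*m + G*l) / (2*(EG - F^2)*sqrt(W^2)); E*n - 2*F*m + G*l = -168, EG - F^2 = 1600, so H = (-21/400)/sqrt(25)

Answer: H = -21/2000


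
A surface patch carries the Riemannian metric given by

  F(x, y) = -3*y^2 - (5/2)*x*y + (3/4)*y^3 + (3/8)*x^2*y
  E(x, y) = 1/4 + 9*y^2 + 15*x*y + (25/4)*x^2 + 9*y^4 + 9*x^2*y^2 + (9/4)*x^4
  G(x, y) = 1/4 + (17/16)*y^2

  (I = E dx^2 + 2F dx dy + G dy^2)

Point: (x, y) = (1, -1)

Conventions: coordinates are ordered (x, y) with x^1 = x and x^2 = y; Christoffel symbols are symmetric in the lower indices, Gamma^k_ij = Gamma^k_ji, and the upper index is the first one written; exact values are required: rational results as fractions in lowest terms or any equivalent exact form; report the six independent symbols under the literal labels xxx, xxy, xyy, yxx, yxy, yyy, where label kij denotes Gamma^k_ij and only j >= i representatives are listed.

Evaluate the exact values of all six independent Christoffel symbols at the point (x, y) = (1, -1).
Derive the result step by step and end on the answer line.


E = 83/4, F = -13/8, G = 21/16 at the point
E_x = 49/2, E_y = -57, F_x = 7/4, F_y = 49/8, G_x = 0, G_y = -17/8
EG - F^2 = 787/32;  g^inv = (32/787) * [[21/16, 13/8], [13/8, 83/4]]
first-kind symbols [ij,l] = (1/2)(d_i g_jl + d_j g_il - d_l g_ij): [xx,x] = E_x/2 = 49/4, [xx,y] = F_x - E_y/2 = 121/4, [xy,x] = E_y/2 = -57/2, [xy,y] = G_x/2 = 0, [yy,x] = F_y - G_x/2 = 49/8, [yy,y] = G_y/2 = -17/16
Gamma^x_ij = (G*[ij,x] - F*[ij,y])/(EG - F^2), Gamma^y_ij = (E*[ij,y] - F*[ij,x])/(EG - F^2)

Answer: Gamma_xxx = 4175/1574, Gamma_xxy = -1197/787, Gamma_xyy = 202/787, Gamma_yxx = 20723/787, Gamma_yxy = -1482/787, Gamma_yyy = -387/787


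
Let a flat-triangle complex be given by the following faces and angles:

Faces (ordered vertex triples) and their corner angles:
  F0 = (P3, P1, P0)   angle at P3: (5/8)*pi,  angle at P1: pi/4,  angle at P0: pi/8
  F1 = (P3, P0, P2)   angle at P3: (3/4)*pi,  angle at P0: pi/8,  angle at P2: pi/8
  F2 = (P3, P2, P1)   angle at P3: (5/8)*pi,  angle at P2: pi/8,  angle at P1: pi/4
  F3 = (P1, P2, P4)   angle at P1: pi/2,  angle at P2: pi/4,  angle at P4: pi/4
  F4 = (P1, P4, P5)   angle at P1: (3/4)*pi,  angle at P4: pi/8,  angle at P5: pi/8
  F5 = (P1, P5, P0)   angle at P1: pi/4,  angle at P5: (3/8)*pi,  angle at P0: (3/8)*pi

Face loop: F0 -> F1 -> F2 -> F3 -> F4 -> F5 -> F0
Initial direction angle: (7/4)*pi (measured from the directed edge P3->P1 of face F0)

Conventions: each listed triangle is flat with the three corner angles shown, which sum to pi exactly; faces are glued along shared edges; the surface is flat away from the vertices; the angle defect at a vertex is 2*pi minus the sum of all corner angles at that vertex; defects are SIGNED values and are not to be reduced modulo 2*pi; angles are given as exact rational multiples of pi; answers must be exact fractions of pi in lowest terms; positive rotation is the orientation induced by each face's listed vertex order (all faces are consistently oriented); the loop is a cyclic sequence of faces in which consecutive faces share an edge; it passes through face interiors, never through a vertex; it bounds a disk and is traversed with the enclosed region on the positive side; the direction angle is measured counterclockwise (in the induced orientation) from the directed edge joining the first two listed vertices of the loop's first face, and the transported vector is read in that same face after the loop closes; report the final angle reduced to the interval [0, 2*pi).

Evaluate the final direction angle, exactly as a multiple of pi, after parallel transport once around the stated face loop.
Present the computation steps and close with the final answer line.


enclosed vertex P1: corner angles sum to 2*pi, defect = 2*pi - 2*pi = 0
enclosed vertex P3: corner angles sum to 2*pi, defect = 2*pi - 2*pi = 0
the rotation equals the total enclosed defect, so the final angle is initial + defects (mod 2*pi)
final angle = (7/4)*pi + 0 = (7/4)*pi (mod 2*pi)

Answer: final direction angle = (7/4)*pi


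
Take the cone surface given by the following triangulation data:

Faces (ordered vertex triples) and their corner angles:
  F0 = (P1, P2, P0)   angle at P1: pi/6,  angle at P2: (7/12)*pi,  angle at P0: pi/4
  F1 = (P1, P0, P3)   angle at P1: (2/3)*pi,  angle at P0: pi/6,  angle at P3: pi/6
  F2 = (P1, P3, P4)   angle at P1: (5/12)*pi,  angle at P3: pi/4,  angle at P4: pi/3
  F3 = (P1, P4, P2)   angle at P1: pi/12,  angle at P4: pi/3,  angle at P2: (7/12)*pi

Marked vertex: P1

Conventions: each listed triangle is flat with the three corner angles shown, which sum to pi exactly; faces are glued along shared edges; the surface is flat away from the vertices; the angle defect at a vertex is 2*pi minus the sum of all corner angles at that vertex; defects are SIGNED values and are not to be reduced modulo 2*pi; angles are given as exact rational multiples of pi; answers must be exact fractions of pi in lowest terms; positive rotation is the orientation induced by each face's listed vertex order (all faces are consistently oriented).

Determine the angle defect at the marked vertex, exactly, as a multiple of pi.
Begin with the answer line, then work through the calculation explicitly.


Answer: defect(P1) = (2/3)*pi

Sum of corner angles at P1: (4/3)*pi
defect = 2*pi - (4/3)*pi


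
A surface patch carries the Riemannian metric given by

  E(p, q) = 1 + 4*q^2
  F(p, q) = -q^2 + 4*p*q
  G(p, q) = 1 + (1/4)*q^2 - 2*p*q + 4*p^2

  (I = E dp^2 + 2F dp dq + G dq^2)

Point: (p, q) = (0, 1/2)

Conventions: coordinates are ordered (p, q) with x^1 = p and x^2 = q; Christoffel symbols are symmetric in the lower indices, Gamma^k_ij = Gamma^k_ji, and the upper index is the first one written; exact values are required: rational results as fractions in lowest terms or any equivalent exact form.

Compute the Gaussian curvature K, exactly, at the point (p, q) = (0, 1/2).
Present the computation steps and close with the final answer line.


E = 2, F = -1/4, G = 17/16, EG - F^2 = 33/16 at the point
E_p = 0, E_q = 4, F_p = 2, F_q = -1, G_p = -1, G_q = 1/4
E_qq = 8, F_pq = 4, G_pp = 8
The intrinsic route: Brioschi's K = (det M1 - det M2)/(EG - F^2)^2.
M1 = [[-E_qq/2 + F_pq - G_pp/2, E_p/2, F_p - E_q/2], [F_q - G_p/2, E, F], [G_q/2, F, G]] = [[-4, 0, 0], [-1/2, 2, -1/4], [1/8, -1/4, 17/16]]; det M1 = -33/4
M2 = [[0, E_q/2, G_p/2], [E_q/2, E, F], [G_p/2, F, G]] = [[0, 2, -1/2], [2, 2, -1/4], [-1/2, -1/4, 17/16]]; det M2 = -17/4
det M1 - det M2 = -4; K = -4 / (33/16)^2 = -1024/1089

Answer: K = -1024/1089


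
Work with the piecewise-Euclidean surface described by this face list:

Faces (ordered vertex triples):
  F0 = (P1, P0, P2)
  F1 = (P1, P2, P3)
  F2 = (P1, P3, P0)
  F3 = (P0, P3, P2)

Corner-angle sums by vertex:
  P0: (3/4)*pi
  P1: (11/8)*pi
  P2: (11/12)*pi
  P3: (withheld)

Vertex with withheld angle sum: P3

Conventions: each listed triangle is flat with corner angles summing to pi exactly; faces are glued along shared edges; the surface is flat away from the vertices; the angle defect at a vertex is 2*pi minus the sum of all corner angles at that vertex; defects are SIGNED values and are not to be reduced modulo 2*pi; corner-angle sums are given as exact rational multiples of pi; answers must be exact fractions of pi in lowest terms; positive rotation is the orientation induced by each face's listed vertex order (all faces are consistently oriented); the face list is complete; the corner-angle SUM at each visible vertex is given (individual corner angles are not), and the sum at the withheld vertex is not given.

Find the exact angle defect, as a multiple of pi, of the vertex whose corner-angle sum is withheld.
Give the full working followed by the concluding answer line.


V = 4, E = 6, F = 4; chi = V - E + F = 2
Gauss-Bonnet: total defect = 2*pi*chi = 4*pi; visible defects sum to (71/24)*pi

Answer: defect(P3) = (25/24)*pi


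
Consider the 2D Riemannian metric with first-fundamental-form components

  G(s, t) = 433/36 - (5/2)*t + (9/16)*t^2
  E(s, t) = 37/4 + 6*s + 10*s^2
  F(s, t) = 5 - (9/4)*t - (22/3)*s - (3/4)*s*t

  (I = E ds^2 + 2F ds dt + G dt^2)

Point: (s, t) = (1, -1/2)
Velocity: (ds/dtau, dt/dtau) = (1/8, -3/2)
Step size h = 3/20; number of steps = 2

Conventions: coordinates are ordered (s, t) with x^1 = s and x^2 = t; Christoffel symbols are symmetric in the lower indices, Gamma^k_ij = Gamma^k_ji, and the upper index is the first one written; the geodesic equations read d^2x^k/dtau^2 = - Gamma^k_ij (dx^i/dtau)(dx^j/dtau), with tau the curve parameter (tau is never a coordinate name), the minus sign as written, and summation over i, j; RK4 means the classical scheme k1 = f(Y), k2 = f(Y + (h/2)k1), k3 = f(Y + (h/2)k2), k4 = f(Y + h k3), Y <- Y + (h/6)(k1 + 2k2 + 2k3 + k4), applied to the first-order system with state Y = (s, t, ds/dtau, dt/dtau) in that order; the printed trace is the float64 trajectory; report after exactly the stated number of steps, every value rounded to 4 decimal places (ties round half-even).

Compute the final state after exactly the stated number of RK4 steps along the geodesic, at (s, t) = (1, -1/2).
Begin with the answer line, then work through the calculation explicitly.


Answer: s = 1.0487, t = -0.9378, ds/dtau = 0.1966, dt/dtau = -1.4196

f(Y) = (ds/dtau, dt/dtau, -Gamma^s_ij Y'^i Y'^j, -Gamma^t_ij Y'^i Y'^j) with the Gammas evaluated at the stage position; h = 0.150000; intermediate values shown to 6 dp
step 0: s = 1.0000, t = -0.5000, ds/dtau = 0.1250, dt/dtau = -1.5000
step 1:
  k1: at (s, t) = (1.000000, -0.500000), (ds/dtau, dt/dtau) = (0.125000, -1.500000); Gamma_sss = 0.498759, Gamma_sst = 0.000000, Gamma_stt = -0.122830, Gamma_tss = -0.487592, Gamma_tst = 0.000000, Gamma_ttt = -0.121744; k1 = (0.125000, -1.500000, 0.268574, 0.281542)
  k2: at (s, t) = (1.009375, -0.612500), (ds/dtau, dt/dtau) = (0.145143, -1.478884); Gamma_sss = 0.503068, Gamma_sst = 0.000000, Gamma_stt = -0.120600, Gamma_tss = -0.478727, Gamma_tst = 0.000000, Gamma_ttt = -0.120704; k2 = (0.145143, -1.478884, 0.253167, 0.274077)
  k3: at (s, t) = (1.010886, -0.610916), (ds/dtau, dt/dtau) = (0.143988, -1.479444); Gamma_sss = 0.502602, Gamma_sst = 0.000000, Gamma_stt = -0.120532, Gamma_tss = -0.478455, Gamma_tst = 0.000000, Gamma_ttt = -0.120813; k3 = (0.143988, -1.479444, 0.253394, 0.274351)
  k4: at (s, t) = (1.021598, -0.721917), (ds/dtau, dt/dtau) = (0.163009, -1.458847); Gamma_sss = 0.506209, Gamma_sst = 0.000000, Gamma_stt = -0.118293, Gamma_tss = -0.469555, Gamma_tst = 0.000000, Gamma_ttt = -0.119870; k4 = (0.163009, -1.458847, 0.238304, 0.267589)
  Y <- Y + (h/6)(k1 + 2k2 + 2k3 + k4): s = 1.0217, t = -0.7219, ds/dtau = 0.1630, dt/dtau = -1.4589
step 2:
  k1: at (s, t) = (1.021657, -0.721888), (ds/dtau, dt/dtau) = (0.163000, -1.458850); Gamma_sss = 0.506193, Gamma_sst = 0.000000, Gamma_stt = -0.118290, Gamma_tss = -0.469543, Gamma_tst = 0.000000, Gamma_ttt = -0.119874; k1 = (0.163000, -1.458850, 0.238300, 0.267596)
  k2: at (s, t) = (1.033882, -0.831301), (ds/dtau, dt/dtau) = (0.180873, -1.438781); Gamma_sss = 0.509060, Gamma_sst = 0.000000, Gamma_stt = -0.116032, Gamma_tss = -0.460571, Gamma_tst = 0.000000, Gamma_ttt = -0.119033; k2 = (0.180873, -1.438781, 0.223543, 0.261477)
  k3: at (s, t) = (1.035222, -0.829796), (ds/dtau, dt/dtau) = (0.179766, -1.439240); Gamma_sss = 0.508639, Gamma_sst = 0.000000, Gamma_stt = -0.115974, Gamma_tss = -0.460340, Gamma_tst = 0.000000, Gamma_ttt = -0.119125; k3 = (0.179766, -1.439240, 0.223792, 0.261634)
  k4: at (s, t) = (1.048622, -0.937774), (ds/dtau, dt/dtau) = (0.196569, -1.419605); Gamma_sss = 0.510870, Gamma_sst = 0.000000, Gamma_stt = -0.113717, Gamma_tss = -0.451374, Gamma_tst = 0.000000, Gamma_ttt = -0.118355; k4 = (0.196569, -1.419605, 0.209433, 0.255960)
  Y <- Y + (h/6)(k1 + 2k2 + 2k3 + k4): s = 1.0487, t = -0.9378, ds/dtau = 0.1966, dt/dtau = -1.4196


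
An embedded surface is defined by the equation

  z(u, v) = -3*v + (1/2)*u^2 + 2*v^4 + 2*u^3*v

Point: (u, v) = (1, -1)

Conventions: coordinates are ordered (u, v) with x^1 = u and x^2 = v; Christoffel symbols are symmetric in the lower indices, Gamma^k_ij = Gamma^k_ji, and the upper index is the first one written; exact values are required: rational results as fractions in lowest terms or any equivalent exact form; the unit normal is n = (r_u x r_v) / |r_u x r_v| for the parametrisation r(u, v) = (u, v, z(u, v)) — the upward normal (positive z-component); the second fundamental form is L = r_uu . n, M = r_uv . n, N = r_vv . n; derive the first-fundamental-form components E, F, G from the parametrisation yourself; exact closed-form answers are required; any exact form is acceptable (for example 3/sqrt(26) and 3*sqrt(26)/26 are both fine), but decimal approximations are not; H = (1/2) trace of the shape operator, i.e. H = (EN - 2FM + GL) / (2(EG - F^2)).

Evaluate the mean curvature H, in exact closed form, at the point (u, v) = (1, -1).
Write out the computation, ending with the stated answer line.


z_u = -5, z_v = -9, z_uu = -11, z_uv = 6, z_vv = 24
E = 26, F = 45, G = 82; answer radicand W^2 = 107
unnormalised second-form numerators: l = -11, m = 6, n = 24; L = l/sqrt(107), and similarly M = m/sqrt(W^2), N = n/sqrt(W^2)
H = (E*n - 2*F*m + G*l) / (2*(EG - F^2)*sqrt(W^2)); E*n - 2*F*m + G*l = -818, EG - F^2 = 107, so H = (-409/107)/sqrt(107)

Answer: H = -409*sqrt(107)/11449


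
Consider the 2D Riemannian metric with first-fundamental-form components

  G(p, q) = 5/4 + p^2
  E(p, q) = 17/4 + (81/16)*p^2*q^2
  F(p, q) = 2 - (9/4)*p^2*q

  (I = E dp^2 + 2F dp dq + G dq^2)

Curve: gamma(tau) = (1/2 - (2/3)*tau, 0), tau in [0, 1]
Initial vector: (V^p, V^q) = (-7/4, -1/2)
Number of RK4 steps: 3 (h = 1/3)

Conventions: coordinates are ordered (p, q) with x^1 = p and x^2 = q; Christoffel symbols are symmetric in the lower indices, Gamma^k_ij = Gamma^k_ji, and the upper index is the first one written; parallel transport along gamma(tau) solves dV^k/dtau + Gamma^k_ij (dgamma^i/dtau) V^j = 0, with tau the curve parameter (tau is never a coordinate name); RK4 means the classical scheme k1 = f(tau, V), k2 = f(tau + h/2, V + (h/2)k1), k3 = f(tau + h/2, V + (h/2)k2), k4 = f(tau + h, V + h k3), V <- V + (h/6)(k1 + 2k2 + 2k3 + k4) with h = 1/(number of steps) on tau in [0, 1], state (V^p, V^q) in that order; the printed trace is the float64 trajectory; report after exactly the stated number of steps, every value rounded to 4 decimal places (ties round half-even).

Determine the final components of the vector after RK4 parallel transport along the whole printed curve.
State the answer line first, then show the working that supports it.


Answer: V^p = -1.6821, V^q = -0.6443

gamma'(tau) = (-2/3, 0); f(tau, V)^k = -Gamma^k_ij(gamma(tau)) gamma'^i(tau) V^j; h = 1/3; intermediate values shown to 6 dp
curve data and Christoffel symbols at the stage parameters:
  tau = 0.000000: gamma = (0.500000, 0.000000), gamma' = (-0.666667, 0.000000); Gamma_ppp = 0.000000, Gamma_ppq = -0.421053, Gamma_pqq = -0.671053, Gamma_qpp = 0.000000, Gamma_qpq = 0.894737, Gamma_qqq = 0.894737
  tau = 0.166667: gamma = (0.388889, 0.000000), gamma' = (-0.666667, 0.000000); Gamma_ppp = 0.000000, Gamma_ppq = -0.397790, Gamma_pqq = -0.522560, Gamma_qpp = 0.000000, Gamma_qpq = 0.845304, Gamma_qqq = 0.745856
  tau = 0.333333: gamma = (0.277778, 0.000000), gamma' = (-0.666667, 0.000000); Gamma_ppp = 0.000000, Gamma_ppq = -0.338664, Gamma_pqq = -0.365188, Gamma_qpp = 0.000000, Gamma_qpq = 0.719661, Gamma_qqq = 0.550329
  tau = 0.500000: gamma = (0.166667, 0.000000), gamma' = (-0.666667, 0.000000); Gamma_ppp = 0.000000, Gamma_ppq = -0.233010, Gamma_pqq = -0.204693, Gamma_qpp = 0.000000, Gamma_qpq = 0.495146, Gamma_qqq = 0.320388
  tau = 0.666667: gamma = (0.055556, 0.000000), gamma' = (-0.666667, 0.000000); Gamma_ppp = 0.000000, Gamma_ppq = -0.083818, Gamma_pqq = -0.059080, Gamma_qpp = 0.000000, Gamma_qpq = 0.178114, Gamma_qqq = 0.094296
  tau = 0.833333: gamma = (-0.055556, 0.000000), gamma' = (-0.666667, 0.000000); Gamma_ppp = 0.000000, Gamma_ppq = 0.083818, Gamma_pqq = 0.045951, Gamma_qpp = 0.000000, Gamma_qpq = -0.178114, Gamma_qqq = -0.073341
  tau = 1.000000: gamma = (-0.166667, 0.000000), gamma' = (-0.666667, 0.000000); Gamma_ppp = 0.000000, Gamma_ppq = 0.233010, Gamma_pqq = 0.093042, Gamma_qpp = 0.000000, Gamma_qpq = -0.495146, Gamma_qqq = -0.145631
step 0: V^p = -1.7500, V^q = -0.5000
step 1: k1 = (0.140351, -0.298246), k2 = (0.145779, -0.309780), k3 = (0.146289, -0.310863), k4 = (0.136283, -0.289602); V <- V + (h/6)(k1 + 2k2 + 2k3 + k4): V^p = -1.7022, V^q = -0.6016
step 2: k1 = (0.135831, -0.288641), k2 = (0.100928, -0.214472), k3 = (0.099008, -0.210392), k4 = (0.037537, -0.079765); V <- V + (h/6)(k1 + 2k2 + 2k3 + k4): V^p = -1.6703, V^q = -0.6693
step 3: k1 = (0.037399, -0.079474), k2 = (-0.038140, 0.081046), k3 = (-0.036645, 0.077870), k4 = (-0.099936, 0.212363); V <- V + (h/6)(k1 + 2k2 + 2k3 + k4): V^p = -1.6821, V^q = -0.6443


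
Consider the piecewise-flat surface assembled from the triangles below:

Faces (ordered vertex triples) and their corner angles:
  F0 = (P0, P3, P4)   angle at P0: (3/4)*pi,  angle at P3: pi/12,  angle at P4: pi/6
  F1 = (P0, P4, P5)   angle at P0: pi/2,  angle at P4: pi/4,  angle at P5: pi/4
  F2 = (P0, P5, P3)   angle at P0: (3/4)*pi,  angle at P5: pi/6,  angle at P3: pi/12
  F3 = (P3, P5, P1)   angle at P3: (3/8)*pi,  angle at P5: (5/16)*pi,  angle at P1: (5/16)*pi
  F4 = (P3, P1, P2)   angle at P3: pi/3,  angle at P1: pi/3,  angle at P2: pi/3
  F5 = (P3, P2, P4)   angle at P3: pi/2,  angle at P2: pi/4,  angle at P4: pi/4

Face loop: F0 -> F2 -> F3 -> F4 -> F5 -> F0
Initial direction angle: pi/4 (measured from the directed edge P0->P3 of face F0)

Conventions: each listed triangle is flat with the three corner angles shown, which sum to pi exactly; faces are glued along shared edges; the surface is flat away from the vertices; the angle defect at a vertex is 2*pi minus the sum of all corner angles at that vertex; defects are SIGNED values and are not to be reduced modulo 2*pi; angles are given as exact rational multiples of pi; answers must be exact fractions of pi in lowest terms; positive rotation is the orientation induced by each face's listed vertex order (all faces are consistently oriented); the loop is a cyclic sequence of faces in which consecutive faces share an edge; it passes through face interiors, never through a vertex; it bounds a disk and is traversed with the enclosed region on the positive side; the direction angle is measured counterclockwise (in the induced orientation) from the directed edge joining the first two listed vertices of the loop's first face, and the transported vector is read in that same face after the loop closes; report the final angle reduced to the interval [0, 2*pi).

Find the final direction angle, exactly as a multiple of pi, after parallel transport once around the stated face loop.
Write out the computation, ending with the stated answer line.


enclosed vertex P3: corner angles sum to (11/8)*pi, defect = 2*pi - (11/8)*pi = (5/8)*pi
adding the enclosed defects to the starting angle (mod 2*pi, induced orientation) gives the holonomy
final angle = pi/4 + (5/8)*pi = (7/8)*pi (mod 2*pi)

Answer: final direction angle = (7/8)*pi


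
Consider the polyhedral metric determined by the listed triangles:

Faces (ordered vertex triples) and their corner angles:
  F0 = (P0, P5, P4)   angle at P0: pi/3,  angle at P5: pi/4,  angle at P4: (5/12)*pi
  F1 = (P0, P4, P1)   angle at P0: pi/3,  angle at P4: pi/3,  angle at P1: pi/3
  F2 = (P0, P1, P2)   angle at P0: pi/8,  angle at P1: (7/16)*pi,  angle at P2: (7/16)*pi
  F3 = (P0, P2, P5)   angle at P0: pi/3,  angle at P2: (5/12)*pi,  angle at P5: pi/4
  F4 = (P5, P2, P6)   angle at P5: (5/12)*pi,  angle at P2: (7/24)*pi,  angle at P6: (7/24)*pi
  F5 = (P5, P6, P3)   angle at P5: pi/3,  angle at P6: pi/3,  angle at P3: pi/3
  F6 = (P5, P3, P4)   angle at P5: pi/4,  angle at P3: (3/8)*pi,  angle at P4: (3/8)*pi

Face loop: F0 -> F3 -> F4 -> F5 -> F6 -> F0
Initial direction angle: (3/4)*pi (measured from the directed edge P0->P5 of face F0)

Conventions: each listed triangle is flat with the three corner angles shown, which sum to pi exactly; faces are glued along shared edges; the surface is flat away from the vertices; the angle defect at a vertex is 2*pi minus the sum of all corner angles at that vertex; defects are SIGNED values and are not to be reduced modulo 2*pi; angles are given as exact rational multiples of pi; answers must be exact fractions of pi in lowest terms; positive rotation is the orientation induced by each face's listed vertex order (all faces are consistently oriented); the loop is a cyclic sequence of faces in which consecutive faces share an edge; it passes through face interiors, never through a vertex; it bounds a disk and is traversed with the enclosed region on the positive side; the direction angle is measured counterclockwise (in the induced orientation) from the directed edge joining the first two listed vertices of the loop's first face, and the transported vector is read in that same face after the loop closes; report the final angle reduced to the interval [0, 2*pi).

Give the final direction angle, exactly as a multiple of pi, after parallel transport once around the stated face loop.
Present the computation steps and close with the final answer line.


enclosed vertex P5: corner angles sum to (3/2)*pi, defect = 2*pi - (3/2)*pi = pi/2
holonomy = initial angle + sum of enclosed defects (mod 2*pi), positive in the induced orientation
final angle = (3/4)*pi + pi/2 = (5/4)*pi (mod 2*pi)

Answer: final direction angle = (5/4)*pi


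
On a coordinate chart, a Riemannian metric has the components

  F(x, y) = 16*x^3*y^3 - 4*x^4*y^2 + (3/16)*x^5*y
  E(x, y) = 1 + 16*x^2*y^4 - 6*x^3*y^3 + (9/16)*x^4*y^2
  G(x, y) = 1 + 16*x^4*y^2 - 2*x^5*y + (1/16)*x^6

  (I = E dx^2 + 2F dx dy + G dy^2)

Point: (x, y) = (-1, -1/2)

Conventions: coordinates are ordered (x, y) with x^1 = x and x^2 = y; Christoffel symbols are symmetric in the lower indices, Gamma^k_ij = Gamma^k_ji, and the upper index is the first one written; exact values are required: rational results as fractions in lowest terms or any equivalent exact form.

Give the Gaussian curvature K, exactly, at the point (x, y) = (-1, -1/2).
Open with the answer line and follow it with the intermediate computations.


Answer: K = -4352/9025

E = 89/64, F = 35/32, G = 65/16, EG - F^2 = 285/64 at the point
E_x = -5/16, E_y = -65/16, F_x = -79/32, F_y = -131/16, G_x = -91/8, G_y = -14
E_yy = 249/8, F_xy = 335/16, G_xx = 239/8
K follows from Brioschi's formula, (det M1 - det M2)/(EG - F^2)^2.
M1 = [[-E_yy/2 + F_xy - G_xx/2, E_x/2, F_x - E_y/2], [F_y - G_x/2, E, F], [G_y/2, F, G]] = [[-153/16, -5/32, -7/16], [-5/2, 89/64, 35/32], [-7, 35/32, 65/16]]; det M1 = -47141/1024
M2 = [[0, E_y/2, G_x/2], [E_y/2, E, F], [G_x/2, F, G]] = [[0, -65/32, -91/16], [-65/32, 89/64, 35/32], [-91/16, 35/32, 65/16]]; det M2 = -37349/1024
det M1 - det M2 = -153/16; K = -153/16 / (285/64)^2 = -4352/9025


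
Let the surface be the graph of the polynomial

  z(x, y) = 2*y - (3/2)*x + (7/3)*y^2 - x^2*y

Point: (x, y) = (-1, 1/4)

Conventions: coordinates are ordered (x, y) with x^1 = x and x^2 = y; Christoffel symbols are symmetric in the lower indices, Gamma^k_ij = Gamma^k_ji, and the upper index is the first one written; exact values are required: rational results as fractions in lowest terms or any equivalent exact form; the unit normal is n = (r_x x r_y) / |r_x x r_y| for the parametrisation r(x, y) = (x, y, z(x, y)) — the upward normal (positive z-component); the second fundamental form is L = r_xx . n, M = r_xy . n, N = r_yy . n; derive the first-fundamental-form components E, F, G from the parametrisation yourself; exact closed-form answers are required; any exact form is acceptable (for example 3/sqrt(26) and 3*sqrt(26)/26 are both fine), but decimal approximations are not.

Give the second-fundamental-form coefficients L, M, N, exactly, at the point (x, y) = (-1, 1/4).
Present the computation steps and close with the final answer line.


z_x = -1, z_y = 13/6, z_xx = -1/2, z_xy = 2, z_yy = 14/3
E = 2, F = -13/6, G = 205/36; answer radicand W^2 = 241/36
unnormalised second-form numerators: l = -1/2, m = 2, n = 14/3; L = l/sqrt(241/36), and similarly M = m/sqrt(W^2), N = n/sqrt(W^2)

Answer: L = -3*sqrt(241)/241, M = 12*sqrt(241)/241, N = 28*sqrt(241)/241


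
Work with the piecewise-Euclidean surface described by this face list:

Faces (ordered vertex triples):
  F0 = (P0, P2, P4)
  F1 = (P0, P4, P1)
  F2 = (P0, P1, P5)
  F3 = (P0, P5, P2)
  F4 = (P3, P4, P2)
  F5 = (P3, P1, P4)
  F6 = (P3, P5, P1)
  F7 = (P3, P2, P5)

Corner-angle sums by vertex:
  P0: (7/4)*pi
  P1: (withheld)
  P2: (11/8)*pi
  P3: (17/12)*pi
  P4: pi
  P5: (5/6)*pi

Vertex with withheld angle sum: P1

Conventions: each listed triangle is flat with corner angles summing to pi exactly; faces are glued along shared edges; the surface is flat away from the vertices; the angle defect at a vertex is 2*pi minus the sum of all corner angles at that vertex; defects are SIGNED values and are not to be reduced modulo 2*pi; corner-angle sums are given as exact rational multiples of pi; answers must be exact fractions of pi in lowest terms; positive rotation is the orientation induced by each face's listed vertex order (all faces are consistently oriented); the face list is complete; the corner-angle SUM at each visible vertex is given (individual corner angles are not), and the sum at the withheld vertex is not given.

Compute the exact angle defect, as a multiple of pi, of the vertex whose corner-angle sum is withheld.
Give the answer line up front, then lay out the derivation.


Answer: defect(P1) = (3/8)*pi

V = 6, E = 12, F = 8; chi = V - E + F = 2
Gauss-Bonnet: total defect = 2*pi*chi = 4*pi; visible defects sum to (29/8)*pi


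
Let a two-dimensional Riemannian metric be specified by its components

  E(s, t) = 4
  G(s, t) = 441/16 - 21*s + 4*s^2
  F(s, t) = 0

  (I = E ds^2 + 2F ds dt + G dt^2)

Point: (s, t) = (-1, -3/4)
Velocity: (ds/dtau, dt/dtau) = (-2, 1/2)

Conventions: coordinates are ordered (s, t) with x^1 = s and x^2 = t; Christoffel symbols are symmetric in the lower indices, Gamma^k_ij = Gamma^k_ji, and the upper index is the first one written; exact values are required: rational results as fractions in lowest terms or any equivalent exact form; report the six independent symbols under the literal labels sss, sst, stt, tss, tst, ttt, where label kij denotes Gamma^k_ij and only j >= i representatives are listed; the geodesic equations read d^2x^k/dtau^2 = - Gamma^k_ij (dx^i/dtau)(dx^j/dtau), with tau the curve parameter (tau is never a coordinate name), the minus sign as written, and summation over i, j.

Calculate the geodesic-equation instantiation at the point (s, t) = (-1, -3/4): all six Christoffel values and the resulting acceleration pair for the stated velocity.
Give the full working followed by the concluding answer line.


E = 4, F = 0, G = 841/16 at the point
E_s = 0, E_t = 0, F_s = 0, F_t = 0, G_s = -29, G_t = 0
EG - F^2 = 841/4;  g^inv = (4/841) * [[841/16, 0], [0, 4]]
first-kind symbols [ij,l] = (1/2)(d_i g_jl + d_j g_il - d_l g_ij): [ss,s] = E_s/2 = 0, [ss,t] = F_s - E_t/2 = 0, [st,s] = E_t/2 = 0, [st,t] = G_s/2 = -29/2, [tt,s] = F_t - G_s/2 = 29/2, [tt,t] = G_t/2 = 0
Gamma^s_ij = (G*[ij,s] - F*[ij,t])/(EG - F^2), Gamma^t_ij = (E*[ij,t] - F*[ij,s])/(EG - F^2)
Gamma_sss = 0, Gamma_sst = 0, Gamma_stt = 29/8, Gamma_tss = 0, Gamma_tst = -8/29, Gamma_ttt = 0
d^2s/dtau^2 = -(Gamma_sss*(-2)^2 + 2*Gamma_sst*(-2)*(1/2) + Gamma_stt*(1/2)^2) = -29/32
d^2t/dtau^2 = -(Gamma_tss*(-2)^2 + 2*Gamma_tst*(-2)*(1/2) + Gamma_ttt*(1/2)^2) = -16/29

Answer: Gamma_sss = 0, Gamma_sst = 0, Gamma_stt = 29/8, Gamma_tss = 0, Gamma_tst = -8/29, Gamma_ttt = 0; accelerations (d^2s/dtau^2, d^2t/dtau^2) = (-29/32, -16/29)


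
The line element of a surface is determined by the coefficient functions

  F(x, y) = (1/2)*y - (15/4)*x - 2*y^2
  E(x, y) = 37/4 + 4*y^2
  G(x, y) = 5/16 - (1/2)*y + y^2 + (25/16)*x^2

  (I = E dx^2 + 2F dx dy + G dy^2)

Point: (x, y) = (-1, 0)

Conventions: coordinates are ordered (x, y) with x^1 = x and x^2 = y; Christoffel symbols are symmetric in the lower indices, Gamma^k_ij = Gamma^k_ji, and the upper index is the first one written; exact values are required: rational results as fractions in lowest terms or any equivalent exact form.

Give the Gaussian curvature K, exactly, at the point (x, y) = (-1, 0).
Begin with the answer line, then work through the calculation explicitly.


Answer: K = -6829/2205

E = 37/4, F = 15/4, G = 15/8, EG - F^2 = 105/32 at the point
E_x = 0, E_y = 0, F_x = -15/4, F_y = 1/2, G_x = -25/8, G_y = -1/2
E_yy = 8, F_xy = 0, G_xx = 25/8
K follows from Brioschi's formula, (det M1 - det M2)/(EG - F^2)^2.
M1 = [[-E_yy/2 + F_xy - G_xx/2, E_x/2, F_x - E_y/2], [F_y - G_x/2, E, F], [G_y/2, F, G]] = [[-89/16, 0, -15/4], [33/16, 37/4, 15/4], [-1/4, 15/4, 15/8]]; det M1 = -28635/512
M2 = [[0, E_y/2, G_x/2], [E_y/2, E, F], [G_x/2, F, G]] = [[0, 0, -25/16], [0, 37/4, 15/4], [-25/16, 15/4, 15/8]]; det M2 = -23125/1024
det M1 - det M2 = -34145/1024; K = -34145/1024 / (105/32)^2 = -6829/2205
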